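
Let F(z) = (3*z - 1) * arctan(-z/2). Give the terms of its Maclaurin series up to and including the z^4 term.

Shift and add copies of the series according to the polynomial's terms.
F(0) = 0
F′(0) = 1/2
F′′(0) = -3
F′′′(0) = -1/4
F^(4)(0) = 3
The Taylor polynomial is Σ F^(k)(0)/k! · z^k.

z^4/8 - z^3/24 - 3*z^2/2 + z/2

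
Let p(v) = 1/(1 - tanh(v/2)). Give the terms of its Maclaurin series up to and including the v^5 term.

v^5/240 + v^4/48 + v^3/12 + v^2/4 + v/2 + 1

Compose series: expand the inner function first, then feed it into the outer expansion.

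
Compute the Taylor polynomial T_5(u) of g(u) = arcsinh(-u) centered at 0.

Compute the successive derivatives at the expansion point and divide by k!.

-3*u^5/40 + u^3/6 - u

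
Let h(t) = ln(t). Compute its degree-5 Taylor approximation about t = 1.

(t - 1)^5/5 - (t - 1)^4/4 + (t - 1)^3/3 - (t - 1)^2/2 + (t - 1)

h(1) = 0
h′(1) = 1
h′′(1) = -1
h′′′(1) = 2
h^(4)(1) = -6
h^(5)(1) = 24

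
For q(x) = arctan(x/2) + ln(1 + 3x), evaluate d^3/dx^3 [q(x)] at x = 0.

215/4

Combine the two series term by term.
The coefficient of x^3 in the expansion is 215/24, so q′′′(0) = 3! * (215/24) = 215/4.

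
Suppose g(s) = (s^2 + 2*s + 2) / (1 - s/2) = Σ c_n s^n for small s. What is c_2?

Distribute the polynomial across the series and collect like powers.
g(0) = 2
g′(0) = 3
g′′(0) = 5
Then c_k = g^(k)(0)/k! gives each Taylor coefficient.

5/2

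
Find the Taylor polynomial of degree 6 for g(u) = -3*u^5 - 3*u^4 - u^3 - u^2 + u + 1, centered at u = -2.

[(u + 2)^0] = 51;  [(u + 2)^1] = -151;  [(u + 2)^2] = 173;  [(u + 2)^3] = -97;  [(u + 2)^4] = 27;  [(u + 2)^5] = -3;  [(u + 2)^6] = 0.

-3*(u + 2)^5 + 27*(u + 2)^4 - 97*(u + 2)^3 + 173*(u + 2)^2 - 151*(u + 2) + 51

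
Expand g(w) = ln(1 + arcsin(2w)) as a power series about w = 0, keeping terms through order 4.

-20*w^4/3 + 4*w^3 - 2*w^2 + 2*w

Let u equal the inner series; expand the outer function in u and truncate.
g(0) = 0
g′(0) = 2
g′′(0) = -4
g′′′(0) = 24
g^(4)(0) = -160
Then c_k = g^(k)(0)/k! gives each Taylor coefficient.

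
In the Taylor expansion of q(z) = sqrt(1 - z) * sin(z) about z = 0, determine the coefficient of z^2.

Take the Cauchy product of the two expansions.

-1/2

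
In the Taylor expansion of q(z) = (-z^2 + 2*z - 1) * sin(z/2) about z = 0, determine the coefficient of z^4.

Distribute the polynomial across the series and collect like powers.
[z^0] = 0;  [z^1] = -1/2;  [z^2] = 1;  [z^3] = -23/48;  [z^4] = -1/24.

-1/24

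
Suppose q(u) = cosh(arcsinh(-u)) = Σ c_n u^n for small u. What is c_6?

1/16

Let u equal the inner series; expand the outer function in u and truncate.
q(0) = 1
q′(0) = 0
q′′(0) = 1
q′′′(0) = 0
q^(4)(0) = -3
q^(5)(0) = 0
q^(6)(0) = 45
So c_6 = q^(6)(0)/6! = 1/16.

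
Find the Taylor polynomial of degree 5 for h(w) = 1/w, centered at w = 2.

h(2) = 1/2
h′(2) = -1/4
h′′(2) = 1/4
h′′′(2) = -3/8
h^(4)(2) = 3/4
h^(5)(2) = -15/8

-(w - 2)^5/64 + (w - 2)^4/32 - (w - 2)^3/16 + (w - 2)^2/8 - (w - 2)/4 + 1/2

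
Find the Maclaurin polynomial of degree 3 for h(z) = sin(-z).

z^3/6 - z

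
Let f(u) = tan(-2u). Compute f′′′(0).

-16

Differentiate repeatedly and evaluate at the center.
The coefficient of u^3 in the expansion is -8/3, so f′′′(0) = 3! * (-8/3) = -16.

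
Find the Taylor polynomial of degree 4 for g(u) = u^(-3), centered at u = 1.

15*(u - 1)^4 - 10*(u - 1)^3 + 6*(u - 1)^2 - 3*(u - 1) + 1

Apply the Taylor formula c_k = f^(k)(a)/k!.
g(1) = 1
g′(1) = -3
g′′(1) = 12
g′′′(1) = -60
g^(4)(1) = 360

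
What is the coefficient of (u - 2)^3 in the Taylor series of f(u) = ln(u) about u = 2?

1/24

[(u - 2)^0] = ln(2);  [(u - 2)^1] = 1/2;  [(u - 2)^2] = -1/8;  [(u - 2)^3] = 1/24.
So c_3 = f′′′(2)/3! = 1/24.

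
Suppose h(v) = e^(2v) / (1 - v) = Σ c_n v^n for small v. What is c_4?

Use 1/(1 - r) = Σ r^k on the denominator, then take the Cauchy product.
h(0) = 1
h′(0) = 3
h′′(0) = 10
h′′′(0) = 38
h^(4)(0) = 168
Dividing each by k! gives the coefficients c_0, ..., c_4.

7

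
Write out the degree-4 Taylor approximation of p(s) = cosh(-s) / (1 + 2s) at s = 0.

Expand each factor separately, then convolve coefficients.
[s^0] = 1;  [s^1] = -2;  [s^2] = 9/2;  [s^3] = -9;  [s^4] = 433/24.

433*s^4/24 - 9*s^3 + 9*s^2/2 - 2*s + 1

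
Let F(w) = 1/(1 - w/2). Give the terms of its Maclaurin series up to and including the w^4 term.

w^4/16 + w^3/8 + w^2/4 + w/2 + 1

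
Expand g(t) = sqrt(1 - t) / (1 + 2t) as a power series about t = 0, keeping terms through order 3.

Expand each factor separately, then convolve coefficients.

-157*t^3/16 + 39*t^2/8 - 5*t/2 + 1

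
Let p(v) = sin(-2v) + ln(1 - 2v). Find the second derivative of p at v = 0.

Expand each term separately and add.
From the series, [v^2] p = -2; multiply by 2! = 2 to get -4.

-4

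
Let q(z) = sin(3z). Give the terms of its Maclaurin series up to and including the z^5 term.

81*z^5/40 - 9*z^3/2 + 3*z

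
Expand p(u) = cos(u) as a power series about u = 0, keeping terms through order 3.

1 - u^2/2

[u^0] = 1;  [u^1] = 0;  [u^2] = -1/2;  [u^3] = 0.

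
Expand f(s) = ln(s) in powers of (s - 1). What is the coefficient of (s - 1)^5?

1/5

Differentiate repeatedly and evaluate at the center.
f(1) = 0
f′(1) = 1
f′′(1) = -1
f′′′(1) = 2
f^(4)(1) = -6
f^(5)(1) = 24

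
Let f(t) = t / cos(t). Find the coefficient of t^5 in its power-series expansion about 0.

5/24

Invert the denominator's series and multiply.
[t^0] = 0;  [t^1] = 1;  [t^2] = 0;  [t^3] = 1/2;  [t^4] = 0;  [t^5] = 5/24.
So c_5 = f^(5)(0)/5! = 5/24.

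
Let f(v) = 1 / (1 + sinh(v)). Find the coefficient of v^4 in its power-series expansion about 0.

Expand as Σ (-1)^k u^k with u equal to the inner function's series.
f(0) = 1
f′(0) = -1
f′′(0) = 2
f′′′(0) = -7
f^(4)(0) = 32

4/3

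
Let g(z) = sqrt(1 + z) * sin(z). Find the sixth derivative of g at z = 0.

243/16

Write out both Maclaurin series and multiply, keeping only the needed powers.
The coefficient of z^6 in the expansion is 27/1280, so g^(6)(0) = 6! * (27/1280) = 243/16.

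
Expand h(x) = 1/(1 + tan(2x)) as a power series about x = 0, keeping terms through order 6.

Plug the Maclaurin series of the inner function into that of the outer and collect terms.
[x^0] = 1;  [x^1] = -2;  [x^2] = 4;  [x^3] = -32/3;  [x^4] = 80/3;  [x^5] = -1024/15;  [x^6] = 7808/45.

7808*x^6/45 - 1024*x^5/15 + 80*x^4/3 - 32*x^3/3 + 4*x^2 - 2*x + 1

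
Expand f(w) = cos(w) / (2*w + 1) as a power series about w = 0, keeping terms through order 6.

40439*w^6/720 - 337*w^5/12 + 337*w^4/24 - 7*w^3 + 7*w^2/2 - 2*w + 1

Use 1/(1 - r) = Σ r^k on the denominator, then take the Cauchy product.
f(0) = 1
f′(0) = -2
f′′(0) = 7
f′′′(0) = -42
f^(4)(0) = 337
f^(5)(0) = -3370
f^(6)(0) = 40439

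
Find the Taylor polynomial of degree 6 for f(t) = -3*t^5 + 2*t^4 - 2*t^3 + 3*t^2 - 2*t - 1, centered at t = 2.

-3*(t - 2)^5 - 28*(t - 2)^4 - 106*(t - 2)^3 - 201*(t - 2)^2 - 190*(t - 2) - 73

Apply the Taylor formula c_k = f^(k)(a)/k!.
f(2) = -73
f′(2) = -190
f′′(2) = -402
f′′′(2) = -636
f^(4)(2) = -672
f^(5)(2) = -360
f^(6)(2) = 0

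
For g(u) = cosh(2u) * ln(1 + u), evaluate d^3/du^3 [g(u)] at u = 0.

14

Take the Cauchy product of the two expansions.
From the series, [u^3] g = 7/3; multiply by 3! = 6 to get 14.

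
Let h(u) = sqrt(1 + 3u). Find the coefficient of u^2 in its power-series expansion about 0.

Use the known series and substitute for the argument.
So c_2 = h′′(0)/2! = -9/8.

-9/8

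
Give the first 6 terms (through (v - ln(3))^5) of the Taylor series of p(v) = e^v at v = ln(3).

(v - ln(3))^5/40 + (v - ln(3))^4/8 + (v - ln(3))^3/2 + 3*(v - ln(3))^2/2 + 3*(v - ln(3)) + 3

Use the known series and substitute for the argument.
p(ln(3)) = 3
p′(ln(3)) = 3
p′′(ln(3)) = 3
p′′′(ln(3)) = 3
p^(4)(ln(3)) = 3
p^(5)(ln(3)) = 3
Dividing each by k! gives the coefficients c_0, ..., c_5.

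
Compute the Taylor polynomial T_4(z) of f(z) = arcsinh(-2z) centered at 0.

f(0) = 0
f′(0) = -2
f′′(0) = 0
f′′′(0) = 8
f^(4)(0) = 0
Dividing each by k! gives the coefficients c_0, ..., c_4.

4*z^3/3 - 2*z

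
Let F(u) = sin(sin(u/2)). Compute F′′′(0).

-1/4

Plug the Maclaurin series of the inner function into that of the outer and collect terms.
From the series, [u^3] F = -1/24; multiply by 3! = 6 to get -1/4.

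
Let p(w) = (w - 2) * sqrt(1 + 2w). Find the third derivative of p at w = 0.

-9

Shift and add copies of the series according to the polynomial's terms.
The coefficient of w^3 in the expansion is -3/2, so p′′′(0) = 3! * (-3/2) = -9.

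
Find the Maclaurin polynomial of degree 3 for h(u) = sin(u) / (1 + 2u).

23*u^3/6 - 2*u^2 + u

Multiply the two series term by term and collect like powers.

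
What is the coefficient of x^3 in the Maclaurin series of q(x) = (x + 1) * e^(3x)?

Shift and add copies of the series according to the polynomial's terms.

9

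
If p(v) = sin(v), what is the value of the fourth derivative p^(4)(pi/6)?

1/2

The coefficient of (v - pi/6)^4 in the expansion is 1/48, so p^(4)(pi/6) = 4! * (1/48) = 1/2.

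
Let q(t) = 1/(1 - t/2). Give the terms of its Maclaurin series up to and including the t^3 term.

q(0) = 1
q′(0) = 1/2
q′′(0) = 1/2
q′′′(0) = 3/4

t^3/8 + t^2/4 + t/2 + 1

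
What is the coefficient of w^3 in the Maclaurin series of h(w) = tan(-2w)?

-8/3

Compute the successive derivatives at the expansion point and divide by k!.
h(0) = 0
h′(0) = -2
h′′(0) = 0
h′′′(0) = -16
The Taylor polynomial is Σ h^(k)(0)/k! · w^k.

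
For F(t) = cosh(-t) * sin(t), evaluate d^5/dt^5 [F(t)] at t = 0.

-4

Multiply the two series term by term and collect like powers.
From the series, [t^5] F = -1/30; multiply by 5! = 120 to get -4.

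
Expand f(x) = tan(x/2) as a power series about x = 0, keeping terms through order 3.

x^3/24 + x/2

Compute the successive derivatives at the expansion point and divide by k!.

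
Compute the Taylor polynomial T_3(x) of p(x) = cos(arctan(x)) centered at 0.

Compose series: expand the inner function first, then feed it into the outer expansion.
[x^0] = 1;  [x^1] = 0;  [x^2] = -1/2;  [x^3] = 0.

1 - x^2/2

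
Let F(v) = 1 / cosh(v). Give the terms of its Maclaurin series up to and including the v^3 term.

Divide the numerator series by the denominator series (power-series long division).
F(0) = 1
F′(0) = 0
F′′(0) = -1
F′′′(0) = 0

1 - v^2/2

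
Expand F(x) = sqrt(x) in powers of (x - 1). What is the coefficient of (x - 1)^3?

1/16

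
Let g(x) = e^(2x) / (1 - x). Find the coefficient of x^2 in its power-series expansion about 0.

Take the Cauchy product of the two expansions.
g(0) = 1
g′(0) = 3
g′′(0) = 10
The Taylor polynomial is Σ g^(k)(0)/k! · x^k.

5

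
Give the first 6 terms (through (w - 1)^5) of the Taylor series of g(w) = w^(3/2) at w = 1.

g(1) = 1
g′(1) = 3/2
g′′(1) = 3/4
g′′′(1) = -3/8
g^(4)(1) = 9/16
g^(5)(1) = -45/32

-3*(w - 1)^5/256 + 3*(w - 1)^4/128 - (w - 1)^3/16 + 3*(w - 1)^2/8 + 3*(w - 1)/2 + 1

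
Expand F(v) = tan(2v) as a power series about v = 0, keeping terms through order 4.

8*v^3/3 + 2*v

[v^0] = 0;  [v^1] = 2;  [v^2] = 0;  [v^3] = 8/3;  [v^4] = 0.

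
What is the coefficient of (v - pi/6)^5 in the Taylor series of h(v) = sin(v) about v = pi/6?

[(v - pi/6)^0] = 1/2;  [(v - pi/6)^1] = sqrt(3)/2;  [(v - pi/6)^2] = -1/4;  [(v - pi/6)^3] = -sqrt(3)/12;  [(v - pi/6)^4] = 1/48;  [(v - pi/6)^5] = sqrt(3)/240.

sqrt(3)/240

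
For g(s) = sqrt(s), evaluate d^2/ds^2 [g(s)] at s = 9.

From the series, [(s - 9)^2] g = -1/216; multiply by 2! = 2 to get -1/108.

-1/108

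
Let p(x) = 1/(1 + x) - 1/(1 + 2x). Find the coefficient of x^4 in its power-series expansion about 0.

Combine the two series term by term.
p(0) = 0
p′(0) = 1
p′′(0) = -6
p′′′(0) = 42
p^(4)(0) = -360
So c_4 = p^(4)(0)/4! = -15.

-15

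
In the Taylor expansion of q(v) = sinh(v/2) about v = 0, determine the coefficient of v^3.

c_3 = q′′′(0)/3! = 1/48.

1/48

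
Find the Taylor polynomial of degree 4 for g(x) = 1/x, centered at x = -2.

-(x + 2)^4/32 - (x + 2)^3/16 - (x + 2)^2/8 - (x + 2)/4 - 1/2

[(x + 2)^0] = -1/2;  [(x + 2)^1] = -1/4;  [(x + 2)^2] = -1/8;  [(x + 2)^3] = -1/16;  [(x + 2)^4] = -1/32.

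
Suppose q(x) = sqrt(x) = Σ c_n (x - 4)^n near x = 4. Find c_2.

Apply the Taylor formula c_k = f^(k)(a)/k!.
[(x - 4)^0] = 2;  [(x - 4)^1] = 1/4;  [(x - 4)^2] = -1/64.

-1/64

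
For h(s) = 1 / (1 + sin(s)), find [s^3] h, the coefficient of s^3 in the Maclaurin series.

-5/6

Use the geometric series for the reciprocal, then substitute.
[s^0] = 1;  [s^1] = -1;  [s^2] = 1;  [s^3] = -5/6.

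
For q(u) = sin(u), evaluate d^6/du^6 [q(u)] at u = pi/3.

From the series, [(u - pi/3)^6] q = -sqrt(3)/1440; multiply by 6! = 720 to get -sqrt(3)/2.

-sqrt(3)/2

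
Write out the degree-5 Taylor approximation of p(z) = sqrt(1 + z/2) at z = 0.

[z^0] = 1;  [z^1] = 1/4;  [z^2] = -1/32;  [z^3] = 1/128;  [z^4] = -5/2048;  [z^5] = 7/8192.

7*z^5/8192 - 5*z^4/2048 + z^3/128 - z^2/32 + z/4 + 1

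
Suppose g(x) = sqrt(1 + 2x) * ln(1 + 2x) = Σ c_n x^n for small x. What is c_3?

-1/3

Take the Cauchy product of the two expansions.
g(0) = 0
g′(0) = 2
g′′(0) = 0
g′′′(0) = -2
Then c_k = g^(k)(0)/k! gives each Taylor coefficient.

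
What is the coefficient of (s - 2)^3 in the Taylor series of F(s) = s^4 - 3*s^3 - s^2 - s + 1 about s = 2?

5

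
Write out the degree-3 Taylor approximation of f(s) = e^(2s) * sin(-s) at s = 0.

-11*s^3/6 - 2*s^2 - s

Write out both Maclaurin series and multiply, keeping only the needed powers.
[s^0] = 0;  [s^1] = -1;  [s^2] = -2;  [s^3] = -11/6.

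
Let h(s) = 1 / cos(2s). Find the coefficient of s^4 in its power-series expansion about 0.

Divide the numerator series by the denominator series (power-series long division).
[s^0] = 1;  [s^1] = 0;  [s^2] = 2;  [s^3] = 0;  [s^4] = 10/3.

10/3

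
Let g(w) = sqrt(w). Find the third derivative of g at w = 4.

3/256

From the series, [(w - 4)^3] g = 1/512; multiply by 3! = 6 to get 3/256.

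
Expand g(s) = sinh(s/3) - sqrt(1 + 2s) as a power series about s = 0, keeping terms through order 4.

5*s^4/8 - 40*s^3/81 + s^2/2 - 2*s/3 - 1

Add the two expansions coefficient-wise.
g(0) = -1
g′(0) = -2/3
g′′(0) = 1
g′′′(0) = -80/27
g^(4)(0) = 15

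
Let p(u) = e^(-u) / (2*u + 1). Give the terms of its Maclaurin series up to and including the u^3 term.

Use 1/(1 - r) = Σ r^k on the denominator, then take the Cauchy product.

-79*u^3/6 + 13*u^2/2 - 3*u + 1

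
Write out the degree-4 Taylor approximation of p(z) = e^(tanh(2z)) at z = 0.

Substitute the inner expansion into the outer series and collect powers.
p(0) = 1
p′(0) = 2
p′′(0) = 4
p′′′(0) = -8
p^(4)(0) = -112

-14*z^4/3 - 4*z^3/3 + 2*z^2 + 2*z + 1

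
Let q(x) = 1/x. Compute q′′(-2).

From the series, [(x + 2)^2] q = -1/8; multiply by 2! = 2 to get -1/4.

-1/4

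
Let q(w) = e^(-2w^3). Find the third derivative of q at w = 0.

-12

The coefficient of w^3 in the expansion is -2, so q′′′(0) = 3! * (-2) = -12.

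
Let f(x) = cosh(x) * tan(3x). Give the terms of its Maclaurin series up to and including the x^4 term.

Write out both Maclaurin series and multiply, keeping only the needed powers.
[x^0] = 0;  [x^1] = 3;  [x^2] = 0;  [x^3] = 21/2;  [x^4] = 0.

21*x^3/2 + 3*x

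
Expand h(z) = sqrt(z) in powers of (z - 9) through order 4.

[(z - 9)^0] = 3;  [(z - 9)^1] = 1/6;  [(z - 9)^2] = -1/216;  [(z - 9)^3] = 1/3888;  [(z - 9)^4] = -5/279936.

-5*(z - 9)^4/279936 + (z - 9)^3/3888 - (z - 9)^2/216 + (z - 9)/6 + 3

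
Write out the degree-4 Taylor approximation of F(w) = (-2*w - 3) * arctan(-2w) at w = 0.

Distribute the polynomial across the series and collect like powers.
F(0) = 0
F′(0) = 6
F′′(0) = 8
F′′′(0) = -48
F^(4)(0) = -128

-16*w^4/3 - 8*w^3 + 4*w^2 + 6*w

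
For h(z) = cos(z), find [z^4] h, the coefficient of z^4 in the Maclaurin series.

[z^0] = 1;  [z^1] = 0;  [z^2] = -1/2;  [z^3] = 0;  [z^4] = 1/24.

1/24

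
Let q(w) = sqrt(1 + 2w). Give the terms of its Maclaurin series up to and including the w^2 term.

-w^2/2 + w + 1

q(0) = 1
q′(0) = 1
q′′(0) = -1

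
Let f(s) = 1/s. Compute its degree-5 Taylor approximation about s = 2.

-(s - 2)^5/64 + (s - 2)^4/32 - (s - 2)^3/16 + (s - 2)^2/8 - (s - 2)/4 + 1/2

f(2) = 1/2
f′(2) = -1/4
f′′(2) = 1/4
f′′′(2) = -3/8
f^(4)(2) = 3/4
f^(5)(2) = -15/8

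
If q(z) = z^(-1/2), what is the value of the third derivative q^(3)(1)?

-15/8

Apply the Taylor formula c_k = f^(k)(a)/k!.
The coefficient of (z - 1)^3 in the expansion is -5/16, so q′′′(1) = 3! * (-5/16) = -15/8.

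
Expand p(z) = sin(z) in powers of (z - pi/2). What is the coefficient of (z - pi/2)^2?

Differentiate repeatedly and evaluate at the center.
p(pi/2) = 1
p′(pi/2) = 0
p′′(pi/2) = -1

-1/2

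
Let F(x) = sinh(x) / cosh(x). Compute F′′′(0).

Write the quotient as an unknown series and match coefficients against numerator = denominator · series.
The coefficient of x^3 in the expansion is -1/3, so F′′′(0) = 3! * (-1/3) = -2.

-2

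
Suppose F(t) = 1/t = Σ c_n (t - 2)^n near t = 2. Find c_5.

-1/64

[(t - 2)^0] = 1/2;  [(t - 2)^1] = -1/4;  [(t - 2)^2] = 1/8;  [(t - 2)^3] = -1/16;  [(t - 2)^4] = 1/32;  [(t - 2)^5] = -1/64.
So c_5 = F^(5)(2)/5! = -1/64.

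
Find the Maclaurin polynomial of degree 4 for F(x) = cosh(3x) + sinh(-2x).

27*x^4/8 - 4*x^3/3 + 9*x^2/2 - 2*x + 1

Combine the two series term by term.
[x^0] = 1;  [x^1] = -2;  [x^2] = 9/2;  [x^3] = -4/3;  [x^4] = 27/8.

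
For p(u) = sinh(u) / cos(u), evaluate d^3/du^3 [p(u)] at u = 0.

Invert the denominator's series and multiply.
The coefficient of u^3 in the expansion is 2/3, so p′′′(0) = 3! * (2/3) = 4.

4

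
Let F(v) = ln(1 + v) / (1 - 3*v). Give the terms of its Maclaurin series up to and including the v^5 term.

1399*v^5/20 + 93*v^4/4 + 47*v^3/6 + 5*v^2/2 + v

Expand 1/(denominator) as a geometric series and multiply by the numerator's series.
F(0) = 0
F′(0) = 1
F′′(0) = 5
F′′′(0) = 47
F^(4)(0) = 558
F^(5)(0) = 8394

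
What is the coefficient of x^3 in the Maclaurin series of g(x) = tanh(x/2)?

-1/24

[x^0] = 0;  [x^1] = 1/2;  [x^2] = 0;  [x^3] = -1/24.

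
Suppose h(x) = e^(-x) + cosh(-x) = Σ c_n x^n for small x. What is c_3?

-1/6

Expand each term separately and add.
h(0) = 2
h′(0) = -1
h′′(0) = 2
h′′′(0) = -1
So c_3 = h′′′(0)/3! = -1/6.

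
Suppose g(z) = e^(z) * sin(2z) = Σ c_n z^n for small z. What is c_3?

Expand each factor separately, then convolve coefficients.
So c_3 = g′′′(0)/3! = -1/3.

-1/3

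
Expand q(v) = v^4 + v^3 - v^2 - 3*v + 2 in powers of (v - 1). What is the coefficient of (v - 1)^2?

q(1) = 0
q′(1) = 2
q′′(1) = 16
Then c_k = q^(k)(1)/k! gives each Taylor coefficient.

8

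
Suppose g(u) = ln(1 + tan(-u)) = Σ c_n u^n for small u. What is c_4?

Plug the Maclaurin series of the inner function into that of the outer and collect terms.
g(0) = 0
g′(0) = -1
g′′(0) = -1
g′′′(0) = -4
g^(4)(0) = -14
So c_4 = g^(4)(0)/4! = -7/12.

-7/12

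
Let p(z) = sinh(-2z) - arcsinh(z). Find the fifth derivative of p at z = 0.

-41

Add the two expansions coefficient-wise.
The coefficient of z^5 in the expansion is -41/120, so p^(5)(0) = 5! * (-41/120) = -41.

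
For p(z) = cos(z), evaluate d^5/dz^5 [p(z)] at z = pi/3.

From the series, [(z - pi/3)^5] p = -sqrt(3)/240; multiply by 5! = 120 to get -sqrt(3)/2.

-sqrt(3)/2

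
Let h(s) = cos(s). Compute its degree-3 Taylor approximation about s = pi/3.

sqrt(3)*(s - pi/3)^3/12 - (s - pi/3)^2/4 - sqrt(3)*(s - pi/3)/2 + 1/2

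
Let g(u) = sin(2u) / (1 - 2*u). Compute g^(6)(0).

Expand 1/(denominator) as a geometric series and multiply by the numerator's series.
The coefficient of u^6 in the expansion is 808/15, so g^(6)(0) = 6! * (808/15) = 38784.

38784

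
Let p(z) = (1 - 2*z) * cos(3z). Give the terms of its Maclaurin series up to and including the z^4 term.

Shift and add copies of the series according to the polynomial's terms.
p(0) = 1
p′(0) = -2
p′′(0) = -9
p′′′(0) = 54
p^(4)(0) = 81

27*z^4/8 + 9*z^3 - 9*z^2/2 - 2*z + 1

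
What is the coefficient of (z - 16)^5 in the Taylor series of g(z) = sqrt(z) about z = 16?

Compute the successive derivatives at the expansion point and divide by k!.
g(16) = 4
g′(16) = 1/8
g′′(16) = -1/256
g′′′(16) = 3/8192
g^(4)(16) = -15/262144
g^(5)(16) = 105/8388608
The Taylor polynomial is Σ g^(k)(16)/k! · (z - 16)^k.

7/67108864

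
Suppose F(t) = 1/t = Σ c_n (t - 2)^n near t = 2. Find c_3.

-1/16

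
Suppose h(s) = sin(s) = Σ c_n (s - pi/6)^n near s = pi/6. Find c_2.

-1/4

[(s - pi/6)^0] = 1/2;  [(s - pi/6)^1] = sqrt(3)/2;  [(s - pi/6)^2] = -1/4.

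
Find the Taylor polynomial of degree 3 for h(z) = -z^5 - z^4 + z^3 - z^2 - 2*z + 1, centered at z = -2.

-31*(z + 2)^3 + 49*(z + 2)^2 - 34*(z + 2) + 9

h(-2) = 9
h′(-2) = -34
h′′(-2) = 98
h′′′(-2) = -186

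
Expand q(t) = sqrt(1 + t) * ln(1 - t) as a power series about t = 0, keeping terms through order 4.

-5*t^4/12 - 11*t^3/24 - t^2 - t

Take the Cauchy product of the two expansions.
q(0) = 0
q′(0) = -1
q′′(0) = -2
q′′′(0) = -11/4
q^(4)(0) = -10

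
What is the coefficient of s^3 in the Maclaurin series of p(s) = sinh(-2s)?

p(0) = 0
p′(0) = -2
p′′(0) = 0
p′′′(0) = -8

-4/3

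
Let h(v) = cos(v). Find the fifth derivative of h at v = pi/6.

Use the known series and substitute for the argument.
From the series, [(v - pi/6)^5] h = -1/240; multiply by 5! = 120 to get -1/2.

-1/2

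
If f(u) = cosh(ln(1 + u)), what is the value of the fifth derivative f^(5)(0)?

-60

Compose series: expand the inner function first, then feed it into the outer expansion.
From the series, [u^5] f = -1/2; multiply by 5! = 120 to get -60.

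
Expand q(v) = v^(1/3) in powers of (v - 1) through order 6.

q(1) = 1
q′(1) = 1/3
q′′(1) = -2/9
q′′′(1) = 10/27
q^(4)(1) = -80/81
q^(5)(1) = 880/243
q^(6)(1) = -12320/729
The Taylor polynomial is Σ q^(k)(1)/k! · (v - 1)^k.

-154*(v - 1)^6/6561 + 22*(v - 1)^5/729 - 10*(v - 1)^4/243 + 5*(v - 1)^3/81 - (v - 1)^2/9 + (v - 1)/3 + 1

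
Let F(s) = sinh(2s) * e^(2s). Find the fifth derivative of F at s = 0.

512

Take the Cauchy product of the two expansions.
The coefficient of s^5 in the expansion is 64/15, so F^(5)(0) = 5! * (64/15) = 512.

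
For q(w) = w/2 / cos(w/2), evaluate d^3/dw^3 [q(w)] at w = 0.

Invert the denominator's series and multiply.
From the series, [w^3] q = 1/16; multiply by 3! = 6 to get 3/8.

3/8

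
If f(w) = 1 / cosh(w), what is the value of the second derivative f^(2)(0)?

-1

Invert the denominator's series and multiply.
From the series, [w^2] f = -1/2; multiply by 2! = 2 to get -1.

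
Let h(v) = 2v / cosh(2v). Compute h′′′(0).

Invert the denominator's series and multiply.
From the series, [v^3] h = -4; multiply by 3! = 6 to get -24.

-24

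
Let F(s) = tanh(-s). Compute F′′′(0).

Apply the Taylor formula c_k = f^(k)(a)/k!.
The coefficient of s^3 in the expansion is 1/3, so F′′′(0) = 3! * (1/3) = 2.

2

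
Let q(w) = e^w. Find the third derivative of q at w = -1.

Differentiate repeatedly and evaluate at the center.
The coefficient of (w + 1)^3 in the expansion is e^(-1)/6, so q′′′(-1) = 3! * (e^(-1)/6) = e^(-1).

e^(-1)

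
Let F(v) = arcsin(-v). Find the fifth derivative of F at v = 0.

The coefficient of v^5 in the expansion is -3/40, so F^(5)(0) = 5! * (-3/40) = -9.

-9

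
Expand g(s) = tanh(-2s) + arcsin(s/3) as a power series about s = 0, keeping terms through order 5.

-13823*s^5/3240 + 433*s^3/162 - 5*s/3

Combine the two series term by term.
g(0) = 0
g′(0) = -5/3
g′′(0) = 0
g′′′(0) = 433/27
g^(4)(0) = 0
g^(5)(0) = -3909821048582988049*2^(4/41)*3^(7/41)*5^(22/41)*7^(18/41)/54931640625000000
The Taylor polynomial is Σ g^(k)(0)/k! · s^k.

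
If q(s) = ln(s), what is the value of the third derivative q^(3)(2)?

1/4

The coefficient of (s - 2)^3 in the expansion is 1/24, so q′′′(2) = 3! * (1/24) = 1/4.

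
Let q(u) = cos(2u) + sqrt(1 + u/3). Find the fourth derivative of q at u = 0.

6907/432

Combine the two series term by term.
From the series, [u^4] q = 6907/10368; multiply by 4! = 24 to get 6907/432.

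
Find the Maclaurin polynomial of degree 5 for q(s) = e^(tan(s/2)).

Plug the Maclaurin series of the inner function into that of the outer and collect terms.
q(0) = 1
q′(0) = 1/2
q′′(0) = 1/4
q′′′(0) = 3/8
q^(4)(0) = 9/16
q^(5)(0) = 37/32

37*s^5/3840 + 3*s^4/128 + s^3/16 + s^2/8 + s/2 + 1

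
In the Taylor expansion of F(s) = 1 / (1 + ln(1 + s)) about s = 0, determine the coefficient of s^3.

Use the geometric series for the reciprocal, then substitute.
[s^0] = 1;  [s^1] = -1;  [s^2] = 3/2;  [s^3] = -7/3.

-7/3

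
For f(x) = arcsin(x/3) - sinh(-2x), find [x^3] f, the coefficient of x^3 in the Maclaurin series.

Expand each term separately and add.
f(0) = 0
f′(0) = 7/3
f′′(0) = 0
f′′′(0) = 217/27
Dividing each by k! gives the coefficients c_0, ..., c_3.

217/162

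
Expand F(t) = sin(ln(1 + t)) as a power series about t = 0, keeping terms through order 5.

Plug the Maclaurin series of the inner function into that of the outer and collect terms.

-t^5/12 + t^3/6 - t^2/2 + t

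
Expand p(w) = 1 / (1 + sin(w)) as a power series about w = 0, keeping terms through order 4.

Expand as Σ (-1)^k u^k with u equal to the inner function's series.
p(0) = 1
p′(0) = -1
p′′(0) = 2
p′′′(0) = -5
p^(4)(0) = 16

2*w^4/3 - 5*w^3/6 + w^2 - w + 1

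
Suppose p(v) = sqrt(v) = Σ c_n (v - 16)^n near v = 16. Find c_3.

p(16) = 4
p′(16) = 1/8
p′′(16) = -1/256
p′′′(16) = 3/8192
Dividing each by k! gives the coefficients c_0, ..., c_3.

1/16384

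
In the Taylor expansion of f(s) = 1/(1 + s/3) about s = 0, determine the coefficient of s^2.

1/9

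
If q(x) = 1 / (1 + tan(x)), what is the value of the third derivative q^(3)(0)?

Expand as Σ (-1)^k u^k with u equal to the inner function's series.
The coefficient of x^3 in the expansion is -4/3, so q′′′(0) = 3! * (-4/3) = -8.

-8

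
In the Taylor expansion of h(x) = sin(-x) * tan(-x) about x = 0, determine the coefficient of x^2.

Expand each factor separately, then convolve coefficients.
h(0) = 0
h′(0) = 0
h′′(0) = 2
So c_2 = h′′(0)/2! = 1.

1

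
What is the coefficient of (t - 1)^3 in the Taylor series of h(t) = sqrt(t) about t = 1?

1/16

h(1) = 1
h′(1) = 1/2
h′′(1) = -1/4
h′′′(1) = 3/8
So c_3 = h′′′(1)/3! = 1/16.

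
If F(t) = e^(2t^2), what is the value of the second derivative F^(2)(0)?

Apply the Taylor formula c_k = f^(k)(a)/k!.
From the series, [t^2] F = 2; multiply by 2! = 2 to get 4.

4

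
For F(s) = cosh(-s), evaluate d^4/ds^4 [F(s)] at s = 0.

1

The coefficient of s^4 in the expansion is 1/24, so F^(4)(0) = 4! * (1/24) = 1.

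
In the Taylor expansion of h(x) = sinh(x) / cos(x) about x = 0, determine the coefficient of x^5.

Invert the denominator's series and multiply.
h(0) = 0
h′(0) = 1
h′′(0) = 0
h′′′(0) = 4
h^(4)(0) = 0
h^(5)(0) = 36
Dividing each by k! gives the coefficients c_0, ..., c_5.

3/10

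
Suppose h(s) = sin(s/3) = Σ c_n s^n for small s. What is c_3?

h(0) = 0
h′(0) = 1/3
h′′(0) = 0
h′′′(0) = -1/27
Then c_k = h^(k)(0)/k! gives each Taylor coefficient.

-1/162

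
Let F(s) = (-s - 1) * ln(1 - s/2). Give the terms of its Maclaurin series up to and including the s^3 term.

Multiply each power in the prefactor through the base expansion.
F(0) = 0
F′(0) = 1/2
F′′(0) = 5/4
F′′′(0) = 1

s^3/6 + 5*s^2/8 + s/2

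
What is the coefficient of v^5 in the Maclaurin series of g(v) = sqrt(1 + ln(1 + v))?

Plug the Maclaurin series of the inner function into that of the outer and collect terms.
[v^0] = 1;  [v^1] = 1/2;  [v^2] = -3/8;  [v^3] = 17/48;  [v^4] = -143/384;  [v^5] = 1609/3840.
So c_5 = g^(5)(0)/5! = 1609/3840.

1609/3840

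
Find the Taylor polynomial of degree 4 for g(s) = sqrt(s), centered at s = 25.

-(s - 25)^4/2000000 + (s - 25)^3/50000 - (s - 25)^2/1000 + (s - 25)/10 + 5

Use the known series and substitute for the argument.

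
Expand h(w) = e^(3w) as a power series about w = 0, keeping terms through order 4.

27*w^4/8 + 9*w^3/2 + 9*w^2/2 + 3*w + 1

h(0) = 1
h′(0) = 3
h′′(0) = 9
h′′′(0) = 27
h^(4)(0) = 81
Dividing each by k! gives the coefficients c_0, ..., c_4.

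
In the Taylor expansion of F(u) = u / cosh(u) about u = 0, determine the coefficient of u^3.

Write the quotient as an unknown series and match coefficients against numerator = denominator · series.
F(0) = 0
F′(0) = 1
F′′(0) = 0
F′′′(0) = -3
Dividing each by k! gives the coefficients c_0, ..., c_3.

-1/2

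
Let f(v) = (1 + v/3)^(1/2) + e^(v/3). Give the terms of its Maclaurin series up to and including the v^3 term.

11*v^3/1296 + v^2/24 + v/2 + 2

Add the two expansions coefficient-wise.
f(0) = 2
f′(0) = 1/2
f′′(0) = 1/12
f′′′(0) = 11/216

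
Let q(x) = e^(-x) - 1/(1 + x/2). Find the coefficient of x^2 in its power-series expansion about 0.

Add the two expansions coefficient-wise.
q(0) = 0
q′(0) = -1/2
q′′(0) = 1/2
Dividing each by k! gives the coefficients c_0, ..., c_2.

1/4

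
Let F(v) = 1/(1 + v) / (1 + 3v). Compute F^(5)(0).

Take the Cauchy product of the two expansions.
The coefficient of v^5 in the expansion is -364, so F^(5)(0) = 5! * (-364) = -43680.

-43680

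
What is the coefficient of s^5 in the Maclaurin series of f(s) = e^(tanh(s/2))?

Plug the Maclaurin series of the inner function into that of the outer and collect terms.
[s^0] = 1;  [s^1] = 1/2;  [s^2] = 1/8;  [s^3] = -1/48;  [s^4] = -7/384;  [s^5] = -1/1280.

-1/1280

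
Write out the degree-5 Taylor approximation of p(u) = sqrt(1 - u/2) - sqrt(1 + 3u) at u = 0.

-54439*u^5/8192 + 6475*u^4/2048 - 217*u^3/128 + 35*u^2/32 - 7*u/4

Add the two expansions coefficient-wise.
p(0) = 0
p′(0) = -7/4
p′′(0) = 35/16
p′′′(0) = -651/64
p^(4)(0) = 19425/256
p^(5)(0) = -816585/1024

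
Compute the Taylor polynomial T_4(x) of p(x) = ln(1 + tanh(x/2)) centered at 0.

x^4/192 - x^2/8 + x/2

Let u equal the inner series; expand the outer function in u and truncate.
[x^0] = 0;  [x^1] = 1/2;  [x^2] = -1/8;  [x^3] = 0;  [x^4] = 1/192.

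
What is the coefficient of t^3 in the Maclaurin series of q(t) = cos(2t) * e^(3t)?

Expand each factor separately, then convolve coefficients.
So c_3 = q′′′(0)/3! = -3/2.

-3/2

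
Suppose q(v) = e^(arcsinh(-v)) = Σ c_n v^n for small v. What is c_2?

1/2

Substitute the inner expansion into the outer series and collect powers.
q(0) = 1
q′(0) = -1
q′′(0) = 1
So c_2 = q′′(0)/2! = 1/2.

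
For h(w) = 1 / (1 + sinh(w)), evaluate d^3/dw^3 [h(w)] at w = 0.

Use the geometric series for the reciprocal, then substitute.
From the series, [w^3] h = -7/6; multiply by 3! = 6 to get -7.

-7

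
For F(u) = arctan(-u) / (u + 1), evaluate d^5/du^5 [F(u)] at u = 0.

Multiply the numerator's expansion by the denominator's geometric series.
The coefficient of u^5 in the expansion is -13/15, so F^(5)(0) = 5! * (-13/15) = -104.

-104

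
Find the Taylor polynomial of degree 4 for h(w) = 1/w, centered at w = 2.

Apply the Taylor formula c_k = f^(k)(a)/k!.
[(w - 2)^0] = 1/2;  [(w - 2)^1] = -1/4;  [(w - 2)^2] = 1/8;  [(w - 2)^3] = -1/16;  [(w - 2)^4] = 1/32.

(w - 2)^4/32 - (w - 2)^3/16 + (w - 2)^2/8 - (w - 2)/4 + 1/2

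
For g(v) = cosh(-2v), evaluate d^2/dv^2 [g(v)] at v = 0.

The coefficient of v^2 in the expansion is 2, so g′′(0) = 2! * (2) = 4.

4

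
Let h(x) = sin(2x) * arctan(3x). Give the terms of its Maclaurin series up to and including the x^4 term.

Write out both Maclaurin series and multiply, keeping only the needed powers.
[x^0] = 0;  [x^1] = 0;  [x^2] = 6;  [x^3] = 0;  [x^4] = -22.

-22*x^4 + 6*x^2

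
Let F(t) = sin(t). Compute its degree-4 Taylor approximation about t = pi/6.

(t - pi/6)^4/48 - sqrt(3)*(t - pi/6)^3/12 - (t - pi/6)^2/4 + sqrt(3)*(t - pi/6)/2 + 1/2

Apply the Taylor formula c_k = f^(k)(a)/k!.
[(t - pi/6)^0] = 1/2;  [(t - pi/6)^1] = sqrt(3)/2;  [(t - pi/6)^2] = -1/4;  [(t - pi/6)^3] = -sqrt(3)/12;  [(t - pi/6)^4] = 1/48.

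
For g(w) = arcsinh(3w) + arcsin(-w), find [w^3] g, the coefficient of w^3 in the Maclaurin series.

Expand each term separately and add.
g(0) = 0
g′(0) = 2
g′′(0) = 0
g′′′(0) = -28
So c_3 = g′′′(0)/3! = -14/3.

-14/3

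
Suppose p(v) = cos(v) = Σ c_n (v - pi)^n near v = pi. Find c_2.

[(v - pi)^0] = -1;  [(v - pi)^1] = 0;  [(v - pi)^2] = 1/2.

1/2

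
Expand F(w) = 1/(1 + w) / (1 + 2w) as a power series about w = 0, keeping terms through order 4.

31*w^4 - 15*w^3 + 7*w^2 - 3*w + 1

Multiply the two series term by term and collect like powers.
F(0) = 1
F′(0) = -3
F′′(0) = 14
F′′′(0) = -90
F^(4)(0) = 744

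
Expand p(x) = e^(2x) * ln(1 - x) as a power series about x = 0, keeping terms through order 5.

Take the Cauchy product of the two expansions.
[x^0] = 0;  [x^1] = -1;  [x^2] = -5/2;  [x^3] = -10/3;  [x^4] = -13/4;  [x^5] = -27/10.

-27*x^5/10 - 13*x^4/4 - 10*x^3/3 - 5*x^2/2 - x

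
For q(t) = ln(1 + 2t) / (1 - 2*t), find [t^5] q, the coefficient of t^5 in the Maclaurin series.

376/15

Use 1/(1 - r) = Σ r^k on the denominator, then take the Cauchy product.
q(0) = 0
q′(0) = 2
q′′(0) = 4
q′′′(0) = 40
q^(4)(0) = 224
q^(5)(0) = 3008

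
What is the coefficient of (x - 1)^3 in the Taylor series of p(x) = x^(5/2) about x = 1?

5/16

[(x - 1)^0] = 1;  [(x - 1)^1] = 5/2;  [(x - 1)^2] = 15/8;  [(x - 1)^3] = 5/16.
So c_3 = p′′′(1)/3! = 5/16.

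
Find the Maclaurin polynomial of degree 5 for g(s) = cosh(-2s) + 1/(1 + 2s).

-32*s^5 + 50*s^4/3 - 8*s^3 + 6*s^2 - 2*s + 2

Add the two expansions coefficient-wise.
[s^0] = 2;  [s^1] = -2;  [s^2] = 6;  [s^3] = -8;  [s^4] = 50/3;  [s^5] = -32.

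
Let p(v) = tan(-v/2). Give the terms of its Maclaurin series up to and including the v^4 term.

Use the known series and substitute for the argument.
[v^0] = 0;  [v^1] = -1/2;  [v^2] = 0;  [v^3] = -1/24;  [v^4] = 0.

-v^3/24 - v/2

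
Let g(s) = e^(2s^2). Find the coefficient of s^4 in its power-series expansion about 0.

Compute the successive derivatives at the expansion point and divide by k!.
[s^0] = 1;  [s^1] = 0;  [s^2] = 2;  [s^3] = 0;  [s^4] = 2.

2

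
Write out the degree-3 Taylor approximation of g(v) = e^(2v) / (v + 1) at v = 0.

v^3/3 + v^2 + v + 1

Multiply the numerator's expansion by the denominator's geometric series.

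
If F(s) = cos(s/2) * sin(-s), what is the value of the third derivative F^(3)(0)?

7/4

Write out both Maclaurin series and multiply, keeping only the needed powers.
From the series, [s^3] F = 7/24; multiply by 3! = 6 to get 7/4.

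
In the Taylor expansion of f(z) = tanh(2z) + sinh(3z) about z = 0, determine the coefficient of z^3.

Combine the two series term by term.
f(0) = 0
f′(0) = 5
f′′(0) = 0
f′′′(0) = 11
So c_3 = f′′′(0)/3! = 11/6.

11/6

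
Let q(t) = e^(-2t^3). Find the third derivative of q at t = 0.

The coefficient of t^3 in the expansion is -2, so q′′′(0) = 3! * (-2) = -12.

-12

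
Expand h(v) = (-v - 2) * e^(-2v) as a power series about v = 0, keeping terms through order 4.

2*v^3/3 - 2*v^2 + 3*v - 2

Shift and add copies of the series according to the polynomial's terms.
h(0) = -2
h′(0) = 3
h′′(0) = -4
h′′′(0) = 4
h^(4)(0) = 0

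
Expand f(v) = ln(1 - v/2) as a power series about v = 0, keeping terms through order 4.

-v^4/64 - v^3/24 - v^2/8 - v/2

f(0) = 0
f′(0) = -1/2
f′′(0) = -1/4
f′′′(0) = -1/4
f^(4)(0) = -3/8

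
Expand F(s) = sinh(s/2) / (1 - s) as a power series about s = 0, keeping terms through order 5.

Expand each factor separately, then convolve coefficients.
F(0) = 0
F′(0) = 1/2
F′′(0) = 1
F′′′(0) = 25/8
F^(4)(0) = 25/2
F^(5)(0) = 2001/32

667*s^5/1280 + 25*s^4/48 + 25*s^3/48 + s^2/2 + s/2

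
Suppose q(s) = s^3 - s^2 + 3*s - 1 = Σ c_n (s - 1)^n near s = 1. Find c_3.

[(s - 1)^0] = 2;  [(s - 1)^1] = 4;  [(s - 1)^2] = 2;  [(s - 1)^3] = 1.

1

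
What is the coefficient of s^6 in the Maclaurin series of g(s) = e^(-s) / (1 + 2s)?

Multiply the two series term by term and collect like powers.
[s^0] = 1;  [s^1] = -3;  [s^2] = 13/2;  [s^3] = -79/6;  [s^4] = 211/8;  [s^5] = -6331/120;  [s^6] = 75973/720.

75973/720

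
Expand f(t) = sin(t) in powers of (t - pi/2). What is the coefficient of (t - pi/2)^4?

[(t - pi/2)^0] = 1;  [(t - pi/2)^1] = 0;  [(t - pi/2)^2] = -1/2;  [(t - pi/2)^3] = 0;  [(t - pi/2)^4] = 1/24.

1/24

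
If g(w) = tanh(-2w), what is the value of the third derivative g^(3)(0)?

16

From the series, [w^3] g = 8/3; multiply by 3! = 6 to get 16.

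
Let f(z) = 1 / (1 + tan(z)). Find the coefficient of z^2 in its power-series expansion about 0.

1

Expand as Σ (-1)^k u^k with u equal to the inner function's series.
f(0) = 1
f′(0) = -1
f′′(0) = 2
Dividing each by k! gives the coefficients c_0, ..., c_2.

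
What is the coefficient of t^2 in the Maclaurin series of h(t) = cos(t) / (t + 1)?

1/2

Use 1/(1 - r) = Σ r^k on the denominator, then take the Cauchy product.
h(0) = 1
h′(0) = -1
h′′(0) = 1
So c_2 = h′′(0)/2! = 1/2.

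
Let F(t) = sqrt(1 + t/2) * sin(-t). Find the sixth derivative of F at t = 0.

Write out both Maclaurin series and multiply, keeping only the needed powers.
From the series, [t^6] F = -67/40960; multiply by 6! = 720 to get -603/512.

-603/512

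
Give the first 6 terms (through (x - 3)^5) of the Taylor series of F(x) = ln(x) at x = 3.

(x - 3)^5/1215 - (x - 3)^4/324 + (x - 3)^3/81 - (x - 3)^2/18 + (x - 3)/3 + ln(3)

F(3) = ln(3)
F′(3) = 1/3
F′′(3) = -1/9
F′′′(3) = 2/27
F^(4)(3) = -2/27
F^(5)(3) = 8/81
Dividing each by k! gives the coefficients c_0, ..., c_5.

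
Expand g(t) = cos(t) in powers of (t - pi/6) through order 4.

Differentiate repeatedly and evaluate at the center.

sqrt(3)*(t - pi/6)^4/48 + (t - pi/6)^3/12 - sqrt(3)*(t - pi/6)^2/4 - (t - pi/6)/2 + sqrt(3)/2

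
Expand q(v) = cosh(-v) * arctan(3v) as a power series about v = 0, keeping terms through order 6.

Expand each factor separately, then convolve coefficients.
q(0) = 0
q′(0) = 3
q′′(0) = 0
q′′′(0) = -45
q^(4)(0) = 0
q^(5)(0) = 5307
q^(6)(0) = 0
Then c_k = q^(k)(0)/k! gives each Taylor coefficient.

1769*v^5/40 - 15*v^3/2 + 3*v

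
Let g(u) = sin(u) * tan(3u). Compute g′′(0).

6

Take the Cauchy product of the two expansions.
From the series, [u^2] g = 3; multiply by 2! = 2 to get 6.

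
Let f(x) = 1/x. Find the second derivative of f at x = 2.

1/4

The coefficient of (x - 2)^2 in the expansion is 1/8, so f′′(2) = 2! * (1/8) = 1/4.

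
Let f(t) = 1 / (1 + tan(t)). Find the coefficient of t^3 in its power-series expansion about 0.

-4/3

Use the geometric series for the reciprocal, then substitute.
So c_3 = f′′′(0)/3! = -4/3.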